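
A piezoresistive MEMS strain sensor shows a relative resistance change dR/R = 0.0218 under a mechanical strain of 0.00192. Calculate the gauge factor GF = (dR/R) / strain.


Step 1: Identify values.
dR/R = 0.0218, strain = 0.00192
Step 2: GF = (dR/R) / strain = 0.0218 / 0.00192
GF = 11.4


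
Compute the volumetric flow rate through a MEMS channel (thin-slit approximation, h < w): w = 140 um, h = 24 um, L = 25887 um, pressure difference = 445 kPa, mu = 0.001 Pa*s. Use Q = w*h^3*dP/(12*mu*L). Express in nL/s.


Step 1: Convert all dimensions to SI (meters).
w = 140e-6 m, h = 24e-6 m, L = 25887e-6 m, dP = 445e3 Pa
Step 2: Q = w * h^3 * dP / (12 * mu * L)
Q = 140e-6 * (24e-6)^3 * 445e3 / (12 * 0.001 * 25887e-6) = 2.77241859e-09 m^3/s
Step 3: Convert Q from m^3/s to nL/s (1 m^3 = 1e12 nL, so multiply by 1e12).
Q = 2772.419 nL/s


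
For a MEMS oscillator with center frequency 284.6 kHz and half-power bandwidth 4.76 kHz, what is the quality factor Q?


Step 1: Q = f0 / bandwidth
Step 2: Q = 284.6 / 4.76
Q = 59.8


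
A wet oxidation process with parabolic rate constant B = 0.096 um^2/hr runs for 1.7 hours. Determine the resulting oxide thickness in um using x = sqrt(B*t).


Step 1: Compute B*t = 0.096 * 1.7 = 0.1632
Step 2: x = sqrt(0.1632)
x = 0.404 um


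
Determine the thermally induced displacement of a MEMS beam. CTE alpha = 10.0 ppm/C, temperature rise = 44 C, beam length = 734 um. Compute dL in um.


Step 1: Convert CTE: alpha = 10.0 ppm/C = 10.0e-6 /C
Step 2: dL = 10.0e-6 * 44 * 734
dL = 0.323 um


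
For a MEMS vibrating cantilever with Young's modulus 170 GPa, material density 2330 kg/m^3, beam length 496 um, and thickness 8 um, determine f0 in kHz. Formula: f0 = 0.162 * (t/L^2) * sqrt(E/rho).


Step 1: Convert units to SI.
t_SI = 8e-6 m, L_SI = 496e-6 m
Step 2: Calculate sqrt(E/rho).
sqrt(170e9 / 2330) = 8541.74 m/s
Step 3: Compute f0.
f0 = 0.162 * 8e-6 / (496e-6)^2 * 8541.74 = 44997.5 Hz = 45.0 kHz


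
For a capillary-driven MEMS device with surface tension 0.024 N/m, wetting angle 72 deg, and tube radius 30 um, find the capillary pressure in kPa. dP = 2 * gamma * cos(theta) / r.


Step 1: cos(72 deg) = 0.309
Step 2: Convert r to m: r = 30e-6 m
Step 3: dP = 2 * 0.024 * 0.309 / 30e-6 = 494.4 Pa
Step 4: Convert Pa to kPa (divide by 1000).
dP = 0.49 kPa


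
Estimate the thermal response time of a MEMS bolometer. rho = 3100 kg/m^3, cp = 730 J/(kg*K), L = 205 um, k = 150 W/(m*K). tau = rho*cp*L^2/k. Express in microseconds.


Step 1: Convert L to m: L = 205e-6 m
Step 2: L^2 = (205e-6)^2 = 4.2025e-08 m^2
Step 3: tau = 3100 * 730 * 4.2025e-08 / 150 = 6.3401717e-04 s
Step 4: Convert to microseconds (multiply by 1e6).
tau = 634.017 us


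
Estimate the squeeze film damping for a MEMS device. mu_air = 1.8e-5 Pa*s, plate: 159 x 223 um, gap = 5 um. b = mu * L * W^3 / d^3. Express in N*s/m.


Step 1: Convert to SI.
L = 159e-6 m, W = 223e-6 m, d = 5e-6 m
Step 2: W^3 = (223e-6)^3 = 1.11e-11 m^3
Step 3: d^3 = (5e-6)^3 = 1.25e-16 m^3
Step 4: b = 1.8e-5 * 159e-6 * 1.11e-11 / 1.25e-16
b = 2.54e-04 N*s/m


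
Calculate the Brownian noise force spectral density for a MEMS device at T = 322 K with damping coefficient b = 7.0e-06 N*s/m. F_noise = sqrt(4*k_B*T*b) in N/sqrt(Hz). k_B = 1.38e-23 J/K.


Step 1: Compute 4 * k_B * T * b
= 4 * 1.38e-23 * 322 * 7.0e-06
= 1.2442e-25 N^2/Hz
Step 2: F_noise = sqrt(1.2442e-25)
F_noise = 3.53e-13 N/sqrt(Hz)


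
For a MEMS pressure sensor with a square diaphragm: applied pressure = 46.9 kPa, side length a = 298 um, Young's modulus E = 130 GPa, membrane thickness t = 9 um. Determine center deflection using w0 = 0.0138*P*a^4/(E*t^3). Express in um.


Step 1: Convert pressure to compatible units (E is in GPa, so P in GPa).
P = 46.9 kPa = 46.9e-6 GPa
Step 2: Compute numerator: 0.0138 * P * a^4.
a^4 = 298^4 = 7886150416
numerator = 0.0138 * 46.9e-6 * 7886150416 = 5.1041e+03
Step 3: Compute denominator: E * t^3 = 130 * 9^3 = 94770
Step 4: w0 = numerator / denominator = 5.1041e+03 / 94770 = 0.0539 um


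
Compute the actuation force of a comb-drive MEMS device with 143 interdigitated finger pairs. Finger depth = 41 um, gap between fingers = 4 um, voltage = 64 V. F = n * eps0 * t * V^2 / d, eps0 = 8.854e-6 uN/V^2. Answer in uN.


Step 1: Parameters: n=143, eps0=8.854e-6 uN/V^2, t=41 um, V=64 V, d=4 um
Step 2: V^2 = 4096
Step 3: F = 143 * 8.854e-6 * 41 * 4096 / 4
F = 53.157 uN


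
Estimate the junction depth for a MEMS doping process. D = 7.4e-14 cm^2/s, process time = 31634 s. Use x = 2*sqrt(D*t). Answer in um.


Step 1: Compute D*t = 7.4e-14 * 31634 = 2.340916e-09 cm^2
Step 2: sqrt(D*t) = 4.8383e-05 cm
Step 3: x = 2 * 4.8383e-05 cm = 9.6766e-05 cm
Step 4: Convert to um (1 cm = 1e4 um): x = 0.968 um


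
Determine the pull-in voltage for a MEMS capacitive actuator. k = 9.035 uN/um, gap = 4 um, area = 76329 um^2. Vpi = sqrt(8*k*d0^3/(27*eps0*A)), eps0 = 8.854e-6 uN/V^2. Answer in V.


Step 1: Compute numerator: 8 * k * d0^3 = 8 * 9.035 * 4^3 = 4625.92
Step 2: Compute denominator: 27 * eps0 * A = 27 * 8.854e-6 * 76329 = 18.247058
Step 3: Vpi = sqrt(4625.92 / 18.247058)
Vpi = 15.92 V


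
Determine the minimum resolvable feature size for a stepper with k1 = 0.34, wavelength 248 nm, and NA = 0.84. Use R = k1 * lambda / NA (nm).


Step 1: Identify values: k1 = 0.34, lambda = 248 nm, NA = 0.84
Step 2: R = k1 * lambda / NA
R = 0.34 * 248 / 0.84
R = 100.4 nm


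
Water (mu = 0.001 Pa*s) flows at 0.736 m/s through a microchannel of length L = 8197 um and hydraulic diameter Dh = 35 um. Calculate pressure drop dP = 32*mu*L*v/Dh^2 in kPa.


Step 1: Convert to SI: L = 8197e-6 m, Dh = 35e-6 m
Step 2: dP = 32 * 0.001 * 8197e-6 * 0.736 / (35e-6)^2
Step 3: dP = 157596.53 Pa
Step 4: Convert to kPa: dP = 157.6 kPa


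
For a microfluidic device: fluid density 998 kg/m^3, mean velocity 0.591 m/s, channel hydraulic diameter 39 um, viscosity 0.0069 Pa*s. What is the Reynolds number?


Step 1: Convert Dh to meters: Dh = 39e-6 m
Step 2: Re = rho * v * Dh / mu
Re = 998 * 0.591 * 39e-6 / 0.0069
Re = 3.334


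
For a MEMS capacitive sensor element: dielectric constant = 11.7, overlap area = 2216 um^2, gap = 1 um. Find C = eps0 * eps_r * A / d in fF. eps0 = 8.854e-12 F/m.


Step 1: Convert area to m^2: A = 2216e-12 m^2
Step 2: Convert gap to m: d = 1e-6 m
Step 3: C = eps0 * eps_r * A / d
C = 8.854e-12 * 11.7 * 2216e-12 / 1e-6
Step 4: Convert to fF (multiply by 1e15).
C = 229.56 fF


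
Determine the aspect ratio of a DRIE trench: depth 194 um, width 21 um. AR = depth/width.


Step 1: AR = depth / width
Step 2: AR = 194 / 21
AR = 9.2


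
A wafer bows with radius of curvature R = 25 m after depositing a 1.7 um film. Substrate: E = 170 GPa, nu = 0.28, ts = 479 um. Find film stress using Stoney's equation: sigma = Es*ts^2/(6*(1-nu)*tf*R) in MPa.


Step 1: Compute numerator: Es * ts^2 = 170 * 479^2 = 39004970 (GPa*um^2)
Step 2: Compute denominator (R in um): 6*(1-nu)*tf*R = 6*0.72*1.7*25e6 = 183600000.0 (um^2)
Step 3: sigma (GPa) = 39004970 / 183600000.0 = 2.12445e-01 GPa
Step 4: Convert to MPa (x1000): sigma = 212.4 MPa


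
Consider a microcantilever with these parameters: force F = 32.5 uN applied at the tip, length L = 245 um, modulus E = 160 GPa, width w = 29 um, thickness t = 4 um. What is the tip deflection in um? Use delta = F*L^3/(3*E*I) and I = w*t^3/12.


Step 1: Calculate the second moment of area.
I = w * t^3 / 12 = 29 * 4^3 / 12 = 154.6667 um^4
Step 2: Convert E to consistent units (1 GPa = 1000 uN/um^2).
E = 160 GPa = 160000 uN/um^2
Step 3: Calculate tip deflection.
delta = F * L^3 / (3 * E * I)
delta = 32.5 * 245^3 / (3 * 160000 * 154.6667)
delta = 6.4379 um


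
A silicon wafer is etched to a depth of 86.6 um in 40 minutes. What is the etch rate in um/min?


Step 1: Etch rate = depth / time
Step 2: rate = 86.6 / 40
rate = 2.165 um/min


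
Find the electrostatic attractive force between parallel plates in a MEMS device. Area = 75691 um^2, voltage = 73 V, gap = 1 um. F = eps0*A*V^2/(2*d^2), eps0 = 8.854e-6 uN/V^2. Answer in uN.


Step 1: Identify parameters.
eps0 = 8.854e-6 uN/V^2, A = 75691 um^2, V = 73 V, d = 1 um
Step 2: Compute V^2 = 73^2 = 5329
Step 3: Compute d^2 = 1^2 = 1
Step 4: F = 0.5 * 8.854e-6 * 75691 * 5329 / 1
F = 1785.663 uN


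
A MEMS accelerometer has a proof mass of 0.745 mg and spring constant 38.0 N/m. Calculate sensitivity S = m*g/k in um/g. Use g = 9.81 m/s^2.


Step 1: Convert mass: m = 0.745 mg = 7.45e-07 kg
Step 2: S = m * g / k = 7.45e-07 * 9.81 / 38.0
Step 3: S = 1.92e-07 m/g
Step 4: Convert to um/g: S = 0.192 um/g


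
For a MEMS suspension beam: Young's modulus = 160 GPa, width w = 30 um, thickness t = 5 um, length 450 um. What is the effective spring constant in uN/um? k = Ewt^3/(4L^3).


Step 1: Convert E to consistent units (1 GPa = 1000 uN/um^2).
E = 160 GPa = 160000 uN/um^2
Step 2: Compute t^3 = 5^3 = 125
Step 3: Compute L^3 = 450^3 = 91125000
Step 4: k = 160000 * 30 * 125 / (4 * 91125000)
k = 1.6461 uN/um


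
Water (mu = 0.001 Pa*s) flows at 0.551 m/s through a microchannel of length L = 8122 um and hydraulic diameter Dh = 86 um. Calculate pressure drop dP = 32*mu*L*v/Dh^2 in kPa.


Step 1: Convert to SI: L = 8122e-6 m, Dh = 86e-6 m
Step 2: dP = 32 * 0.001 * 8122e-6 * 0.551 / (86e-6)^2
Step 3: dP = 19362.78 Pa
Step 4: Convert to kPa: dP = 19.36 kPa


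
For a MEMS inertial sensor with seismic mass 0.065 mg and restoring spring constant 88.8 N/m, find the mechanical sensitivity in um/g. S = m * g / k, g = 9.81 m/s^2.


Step 1: Convert mass: m = 0.065 mg = 6.50e-08 kg
Step 2: S = m * g / k = 6.50e-08 * 9.81 / 88.8
Step 3: S = 7.18e-09 m/g
Step 4: Convert to um/g: S = 0.007 um/g


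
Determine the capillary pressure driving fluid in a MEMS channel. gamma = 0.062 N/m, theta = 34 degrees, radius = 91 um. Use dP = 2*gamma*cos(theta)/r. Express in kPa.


Step 1: cos(34 deg) = 0.829
Step 2: Convert r to m: r = 91e-6 m
Step 3: dP = 2 * 0.062 * 0.829 / 91e-6 = 1129.6 Pa
Step 4: Convert Pa to kPa (divide by 1000).
dP = 1.13 kPa


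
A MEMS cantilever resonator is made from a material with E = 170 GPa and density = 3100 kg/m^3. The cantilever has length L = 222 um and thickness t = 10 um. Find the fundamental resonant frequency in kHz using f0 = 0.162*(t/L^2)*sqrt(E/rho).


Step 1: Convert units to SI.
t_SI = 10e-6 m, L_SI = 222e-6 m
Step 2: Calculate sqrt(E/rho).
sqrt(170e9 / 3100) = 7405.32 m/s
Step 3: Compute f0.
f0 = 0.162 * 10e-6 / (222e-6)^2 * 7405.32 = 243418.1 Hz = 243.42 kHz


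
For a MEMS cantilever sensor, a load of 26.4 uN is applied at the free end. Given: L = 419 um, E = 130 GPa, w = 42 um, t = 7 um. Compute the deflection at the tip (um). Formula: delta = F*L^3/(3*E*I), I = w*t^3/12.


Step 1: Calculate the second moment of area.
I = w * t^3 / 12 = 42 * 7^3 / 12 = 1200.5 um^4
Step 2: Convert E to consistent units (1 GPa = 1000 uN/um^2).
E = 130 GPa = 130000 uN/um^2
Step 3: Calculate tip deflection.
delta = F * L^3 / (3 * E * I)
delta = 26.4 * 419^3 / (3 * 130000 * 1200.5)
delta = 4.1478 um


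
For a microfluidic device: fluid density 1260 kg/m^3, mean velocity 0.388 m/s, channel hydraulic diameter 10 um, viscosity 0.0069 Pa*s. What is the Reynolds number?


Step 1: Convert Dh to meters: Dh = 10e-6 m
Step 2: Re = rho * v * Dh / mu
Re = 1260 * 0.388 * 10e-6 / 0.0069
Re = 0.709


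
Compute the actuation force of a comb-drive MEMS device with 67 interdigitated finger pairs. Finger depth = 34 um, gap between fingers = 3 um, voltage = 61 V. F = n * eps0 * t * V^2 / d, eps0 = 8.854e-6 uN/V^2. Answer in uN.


Step 1: Parameters: n=67, eps0=8.854e-6 uN/V^2, t=34 um, V=61 V, d=3 um
Step 2: V^2 = 3721
Step 3: F = 67 * 8.854e-6 * 34 * 3721 / 3
F = 25.017 uN


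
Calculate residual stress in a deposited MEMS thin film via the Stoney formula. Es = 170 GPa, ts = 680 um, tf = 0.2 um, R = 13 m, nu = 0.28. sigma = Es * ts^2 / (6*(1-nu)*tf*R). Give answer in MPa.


Step 1: Compute numerator: Es * ts^2 = 170 * 680^2 = 78608000 (GPa*um^2)
Step 2: Compute denominator (R in um): 6*(1-nu)*tf*R = 6*0.72*0.2*13e6 = 11232000.0 (um^2)
Step 3: sigma (GPa) = 78608000 / 11232000.0 = 6.998575e+00 GPa
Step 4: Convert to MPa (x1000): sigma = 6998.6 MPa


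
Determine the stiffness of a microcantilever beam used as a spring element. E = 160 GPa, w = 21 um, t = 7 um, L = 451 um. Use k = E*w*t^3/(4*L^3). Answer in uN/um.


Step 1: Convert E to consistent units (1 GPa = 1000 uN/um^2).
E = 160 GPa = 160000 uN/um^2
Step 2: Compute t^3 = 7^3 = 343
Step 3: Compute L^3 = 451^3 = 91733851
Step 4: k = 160000 * 21 * 343 / (4 * 91733851)
k = 3.1408 uN/um


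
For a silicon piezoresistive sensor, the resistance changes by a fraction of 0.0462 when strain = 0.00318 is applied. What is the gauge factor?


Step 1: Identify values.
dR/R = 0.0462, strain = 0.00318
Step 2: GF = (dR/R) / strain = 0.0462 / 0.00318
GF = 14.5


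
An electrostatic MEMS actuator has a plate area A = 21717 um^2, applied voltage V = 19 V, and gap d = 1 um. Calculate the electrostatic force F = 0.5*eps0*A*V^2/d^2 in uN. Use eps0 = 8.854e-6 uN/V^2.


Step 1: Identify parameters.
eps0 = 8.854e-6 uN/V^2, A = 21717 um^2, V = 19 V, d = 1 um
Step 2: Compute V^2 = 19^2 = 361
Step 3: Compute d^2 = 1^2 = 1
Step 4: F = 0.5 * 8.854e-6 * 21717 * 361 / 1
F = 34.707 uN


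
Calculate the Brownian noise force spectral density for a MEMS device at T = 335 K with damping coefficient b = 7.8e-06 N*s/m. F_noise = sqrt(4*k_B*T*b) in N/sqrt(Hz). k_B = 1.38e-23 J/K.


Step 1: Compute 4 * k_B * T * b
= 4 * 1.38e-23 * 335 * 7.8e-06
= 1.4424e-25 N^2/Hz
Step 2: F_noise = sqrt(1.4424e-25)
F_noise = 3.80e-13 N/sqrt(Hz)


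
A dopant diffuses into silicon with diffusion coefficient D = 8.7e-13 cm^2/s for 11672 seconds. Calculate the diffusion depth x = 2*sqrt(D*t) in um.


Step 1: Compute D*t = 8.7e-13 * 11672 = 1.015464e-08 cm^2
Step 2: sqrt(D*t) = 1.0077e-04 cm
Step 3: x = 2 * 1.0077e-04 cm = 2.0154e-04 cm
Step 4: Convert to um (1 cm = 1e4 um): x = 2.015 um


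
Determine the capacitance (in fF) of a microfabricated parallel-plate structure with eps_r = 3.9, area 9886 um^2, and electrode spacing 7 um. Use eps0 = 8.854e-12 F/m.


Step 1: Convert area to m^2: A = 9886e-12 m^2
Step 2: Convert gap to m: d = 7e-6 m
Step 3: C = eps0 * eps_r * A / d
C = 8.854e-12 * 3.9 * 9886e-12 / 7e-6
Step 4: Convert to fF (multiply by 1e15).
C = 48.77 fF


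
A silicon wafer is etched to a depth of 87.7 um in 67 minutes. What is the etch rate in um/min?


Step 1: Etch rate = depth / time
Step 2: rate = 87.7 / 67
rate = 1.309 um/min


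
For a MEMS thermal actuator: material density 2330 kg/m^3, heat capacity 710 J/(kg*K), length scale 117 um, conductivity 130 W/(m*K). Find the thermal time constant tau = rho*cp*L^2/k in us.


Step 1: Convert L to m: L = 117e-6 m
Step 2: L^2 = (117e-6)^2 = 1.3689e-08 m^2
Step 3: tau = 2330 * 710 * 1.3689e-08 / 130 = 1.7419779e-04 s
Step 4: Convert to microseconds (multiply by 1e6).
tau = 174.198 us


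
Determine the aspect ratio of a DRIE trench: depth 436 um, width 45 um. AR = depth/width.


Step 1: AR = depth / width
Step 2: AR = 436 / 45
AR = 9.7


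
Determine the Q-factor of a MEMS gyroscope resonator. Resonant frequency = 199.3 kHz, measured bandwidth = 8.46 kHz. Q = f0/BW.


Step 1: Q = f0 / bandwidth
Step 2: Q = 199.3 / 8.46
Q = 23.6


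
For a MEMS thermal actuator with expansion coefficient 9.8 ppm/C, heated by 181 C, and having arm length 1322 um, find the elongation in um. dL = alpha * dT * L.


Step 1: Convert CTE: alpha = 9.8 ppm/C = 9.8e-6 /C
Step 2: dL = 9.8e-6 * 181 * 1322
dL = 2.345 um


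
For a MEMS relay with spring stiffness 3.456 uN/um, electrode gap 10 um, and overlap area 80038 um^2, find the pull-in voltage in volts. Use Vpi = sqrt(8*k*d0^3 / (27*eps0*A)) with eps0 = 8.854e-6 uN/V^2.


Step 1: Compute numerator: 8 * k * d0^3 = 8 * 3.456 * 10^3 = 27648.0
Step 2: Compute denominator: 27 * eps0 * A = 27 * 8.854e-6 * 80038 = 19.133724
Step 3: Vpi = sqrt(27648.0 / 19.133724)
Vpi = 38.01 V


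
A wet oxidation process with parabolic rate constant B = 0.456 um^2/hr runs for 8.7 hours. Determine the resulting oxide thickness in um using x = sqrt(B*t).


Step 1: Compute B*t = 0.456 * 8.7 = 3.9672
Step 2: x = sqrt(3.9672)
x = 1.992 um


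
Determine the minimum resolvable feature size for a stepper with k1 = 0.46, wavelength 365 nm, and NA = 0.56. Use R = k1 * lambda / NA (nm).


Step 1: Identify values: k1 = 0.46, lambda = 365 nm, NA = 0.56
Step 2: R = k1 * lambda / NA
R = 0.46 * 365 / 0.56
R = 299.8 nm


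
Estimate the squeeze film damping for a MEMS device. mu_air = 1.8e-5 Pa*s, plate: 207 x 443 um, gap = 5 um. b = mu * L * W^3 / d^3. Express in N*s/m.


Step 1: Convert to SI.
L = 207e-6 m, W = 443e-6 m, d = 5e-6 m
Step 2: W^3 = (443e-6)^3 = 8.69e-11 m^3
Step 3: d^3 = (5e-6)^3 = 1.25e-16 m^3
Step 4: b = 1.8e-5 * 207e-6 * 8.69e-11 / 1.25e-16
b = 2.59e-03 N*s/m


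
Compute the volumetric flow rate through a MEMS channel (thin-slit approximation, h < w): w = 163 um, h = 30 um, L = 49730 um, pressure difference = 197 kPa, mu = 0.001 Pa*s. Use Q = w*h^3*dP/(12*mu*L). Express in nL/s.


Step 1: Convert all dimensions to SI (meters).
w = 163e-6 m, h = 30e-6 m, L = 49730e-6 m, dP = 197e3 Pa
Step 2: Q = w * h^3 * dP / (12 * mu * L)
Q = 163e-6 * (30e-6)^3 * 197e3 / (12 * 0.001 * 49730e-6) = 1.4528403e-09 m^3/s
Step 3: Convert Q from m^3/s to nL/s (1 m^3 = 1e12 nL, so multiply by 1e12).
Q = 1452.84 nL/s


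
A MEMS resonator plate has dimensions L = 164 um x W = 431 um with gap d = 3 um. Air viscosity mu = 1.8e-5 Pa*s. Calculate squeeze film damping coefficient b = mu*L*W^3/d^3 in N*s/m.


Step 1: Convert to SI.
L = 164e-6 m, W = 431e-6 m, d = 3e-6 m
Step 2: W^3 = (431e-6)^3 = 8.01e-11 m^3
Step 3: d^3 = (3e-6)^3 = 2.70e-17 m^3
Step 4: b = 1.8e-5 * 164e-6 * 8.01e-11 / 2.70e-17
b = 8.75e-03 N*s/m


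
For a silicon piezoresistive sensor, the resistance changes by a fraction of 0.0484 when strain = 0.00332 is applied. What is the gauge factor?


Step 1: Identify values.
dR/R = 0.0484, strain = 0.00332
Step 2: GF = (dR/R) / strain = 0.0484 / 0.00332
GF = 14.6


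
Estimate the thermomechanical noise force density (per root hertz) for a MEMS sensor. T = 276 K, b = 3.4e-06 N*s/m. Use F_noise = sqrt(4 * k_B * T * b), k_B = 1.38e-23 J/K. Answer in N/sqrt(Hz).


Step 1: Compute 4 * k_B * T * b
= 4 * 1.38e-23 * 276 * 3.4e-06
= 5.1800e-26 N^2/Hz
Step 2: F_noise = sqrt(5.1800e-26)
F_noise = 2.28e-13 N/sqrt(Hz)


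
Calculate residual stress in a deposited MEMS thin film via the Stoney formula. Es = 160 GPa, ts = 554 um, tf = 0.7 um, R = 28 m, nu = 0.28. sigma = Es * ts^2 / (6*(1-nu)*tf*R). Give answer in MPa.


Step 1: Compute numerator: Es * ts^2 = 160 * 554^2 = 49106560 (GPa*um^2)
Step 2: Compute denominator (R in um): 6*(1-nu)*tf*R = 6*0.72*0.7*28e6 = 84672000.0 (um^2)
Step 3: sigma (GPa) = 49106560 / 84672000.0 = 5.79962e-01 GPa
Step 4: Convert to MPa (x1000): sigma = 580.0 MPa


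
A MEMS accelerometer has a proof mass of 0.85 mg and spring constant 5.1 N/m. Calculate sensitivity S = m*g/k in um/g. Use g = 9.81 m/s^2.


Step 1: Convert mass: m = 0.85 mg = 8.50e-07 kg
Step 2: S = m * g / k = 8.50e-07 * 9.81 / 5.1
Step 3: S = 1.64e-06 m/g
Step 4: Convert to um/g: S = 1.635 um/g


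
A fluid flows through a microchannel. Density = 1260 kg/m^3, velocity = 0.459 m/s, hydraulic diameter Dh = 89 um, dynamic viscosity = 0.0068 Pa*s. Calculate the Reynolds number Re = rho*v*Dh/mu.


Step 1: Convert Dh to meters: Dh = 89e-6 m
Step 2: Re = rho * v * Dh / mu
Re = 1260 * 0.459 * 89e-6 / 0.0068
Re = 7.569


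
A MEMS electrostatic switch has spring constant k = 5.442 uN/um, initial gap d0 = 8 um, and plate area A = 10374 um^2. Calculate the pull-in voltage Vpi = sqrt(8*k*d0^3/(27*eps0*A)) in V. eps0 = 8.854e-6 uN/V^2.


Step 1: Compute numerator: 8 * k * d0^3 = 8 * 5.442 * 8^3 = 22290.432
Step 2: Compute denominator: 27 * eps0 * A = 27 * 8.854e-6 * 10374 = 2.479988
Step 3: Vpi = sqrt(22290.432 / 2.479988)
Vpi = 94.81 V


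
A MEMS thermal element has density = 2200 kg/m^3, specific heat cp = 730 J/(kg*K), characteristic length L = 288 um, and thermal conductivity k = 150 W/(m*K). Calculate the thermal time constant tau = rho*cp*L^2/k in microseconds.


Step 1: Convert L to m: L = 288e-6 m
Step 2: L^2 = (288e-6)^2 = 8.2944e-08 m^2
Step 3: tau = 2200 * 730 * 8.2944e-08 / 150 = 8.8805376e-04 s
Step 4: Convert to microseconds (multiply by 1e6).
tau = 888.054 us


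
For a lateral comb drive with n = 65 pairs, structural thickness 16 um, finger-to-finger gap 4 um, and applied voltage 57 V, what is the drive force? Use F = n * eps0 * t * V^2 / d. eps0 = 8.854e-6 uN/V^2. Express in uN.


Step 1: Parameters: n=65, eps0=8.854e-6 uN/V^2, t=16 um, V=57 V, d=4 um
Step 2: V^2 = 3249
Step 3: F = 65 * 8.854e-6 * 16 * 3249 / 4
F = 7.479 uN


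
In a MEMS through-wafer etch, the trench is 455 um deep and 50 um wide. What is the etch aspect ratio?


Step 1: AR = depth / width
Step 2: AR = 455 / 50
AR = 9.1


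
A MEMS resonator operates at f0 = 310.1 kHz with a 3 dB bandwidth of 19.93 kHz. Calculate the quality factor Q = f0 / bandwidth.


Step 1: Q = f0 / bandwidth
Step 2: Q = 310.1 / 19.93
Q = 15.6


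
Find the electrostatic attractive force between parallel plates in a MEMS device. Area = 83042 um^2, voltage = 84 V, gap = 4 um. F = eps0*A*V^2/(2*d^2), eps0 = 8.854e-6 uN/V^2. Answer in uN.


Step 1: Identify parameters.
eps0 = 8.854e-6 uN/V^2, A = 83042 um^2, V = 84 V, d = 4 um
Step 2: Compute V^2 = 84^2 = 7056
Step 3: Compute d^2 = 4^2 = 16
Step 4: F = 0.5 * 8.854e-6 * 83042 * 7056 / 16
F = 162.123 uN


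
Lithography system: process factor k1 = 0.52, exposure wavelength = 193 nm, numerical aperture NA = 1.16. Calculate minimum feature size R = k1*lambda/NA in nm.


Step 1: Identify values: k1 = 0.52, lambda = 193 nm, NA = 1.16
Step 2: R = k1 * lambda / NA
R = 0.52 * 193 / 1.16
R = 86.5 nm


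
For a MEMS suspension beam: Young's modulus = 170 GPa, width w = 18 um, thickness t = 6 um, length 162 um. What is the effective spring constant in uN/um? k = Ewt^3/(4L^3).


Step 1: Convert E to consistent units (1 GPa = 1000 uN/um^2).
E = 170 GPa = 170000 uN/um^2
Step 2: Compute t^3 = 6^3 = 216
Step 3: Compute L^3 = 162^3 = 4251528
Step 4: k = 170000 * 18 * 216 / (4 * 4251528)
k = 38.866 uN/um


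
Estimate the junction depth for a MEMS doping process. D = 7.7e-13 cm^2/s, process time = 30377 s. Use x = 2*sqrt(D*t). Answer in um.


Step 1: Compute D*t = 7.7e-13 * 30377 = 2.339029e-08 cm^2
Step 2: sqrt(D*t) = 1.52939e-04 cm
Step 3: x = 2 * 1.52939e-04 cm = 3.05878e-04 cm
Step 4: Convert to um (1 cm = 1e4 um): x = 3.059 um


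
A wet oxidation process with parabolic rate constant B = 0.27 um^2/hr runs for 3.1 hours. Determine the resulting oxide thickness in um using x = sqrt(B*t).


Step 1: Compute B*t = 0.27 * 3.1 = 0.837
Step 2: x = sqrt(0.837)
x = 0.915 um


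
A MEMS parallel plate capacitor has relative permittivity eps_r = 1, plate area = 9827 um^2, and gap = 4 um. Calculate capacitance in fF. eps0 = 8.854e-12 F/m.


Step 1: Convert area to m^2: A = 9827e-12 m^2
Step 2: Convert gap to m: d = 4e-6 m
Step 3: C = eps0 * eps_r * A / d
C = 8.854e-12 * 1 * 9827e-12 / 4e-6
Step 4: Convert to fF (multiply by 1e15).
C = 21.75 fF


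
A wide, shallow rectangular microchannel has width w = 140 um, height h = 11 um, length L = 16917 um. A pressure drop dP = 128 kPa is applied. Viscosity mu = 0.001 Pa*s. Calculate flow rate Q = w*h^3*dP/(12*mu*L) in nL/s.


Step 1: Convert all dimensions to SI (meters).
w = 140e-6 m, h = 11e-6 m, L = 16917e-6 m, dP = 128e3 Pa
Step 2: Q = w * h^3 * dP / (12 * mu * L)
Q = 140e-6 * (11e-6)^3 * 128e3 / (12 * 0.001 * 16917e-6) = 1.1749286e-10 m^3/s
Step 3: Convert Q from m^3/s to nL/s (1 m^3 = 1e12 nL, so multiply by 1e12).
Q = 117.493 nL/s


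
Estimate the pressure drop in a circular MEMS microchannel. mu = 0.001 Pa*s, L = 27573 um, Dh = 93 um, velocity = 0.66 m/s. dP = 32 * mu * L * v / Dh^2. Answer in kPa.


Step 1: Convert to SI: L = 27573e-6 m, Dh = 93e-6 m
Step 2: dP = 32 * 0.001 * 27573e-6 * 0.66 / (93e-6)^2
Step 3: dP = 67330.53 Pa
Step 4: Convert to kPa: dP = 67.33 kPa


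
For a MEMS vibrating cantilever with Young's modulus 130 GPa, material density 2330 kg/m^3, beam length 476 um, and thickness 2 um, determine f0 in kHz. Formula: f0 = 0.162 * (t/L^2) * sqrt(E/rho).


Step 1: Convert units to SI.
t_SI = 2e-6 m, L_SI = 476e-6 m
Step 2: Calculate sqrt(E/rho).
sqrt(130e9 / 2330) = 7469.54 m/s
Step 3: Compute f0.
f0 = 0.162 * 2e-6 / (476e-6)^2 * 7469.54 = 10681.3 Hz = 10.68 kHz


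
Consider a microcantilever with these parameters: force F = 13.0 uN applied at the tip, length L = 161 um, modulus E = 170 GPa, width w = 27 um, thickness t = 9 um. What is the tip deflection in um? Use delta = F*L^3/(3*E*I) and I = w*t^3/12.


Step 1: Calculate the second moment of area.
I = w * t^3 / 12 = 27 * 9^3 / 12 = 1640.25 um^4
Step 2: Convert E to consistent units (1 GPa = 1000 uN/um^2).
E = 170 GPa = 170000 uN/um^2
Step 3: Calculate tip deflection.
delta = F * L^3 / (3 * E * I)
delta = 13.0 * 161^3 / (3 * 170000 * 1640.25)
delta = 0.0649 um


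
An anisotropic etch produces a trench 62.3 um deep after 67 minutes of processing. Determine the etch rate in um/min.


Step 1: Etch rate = depth / time
Step 2: rate = 62.3 / 67
rate = 0.93 um/min


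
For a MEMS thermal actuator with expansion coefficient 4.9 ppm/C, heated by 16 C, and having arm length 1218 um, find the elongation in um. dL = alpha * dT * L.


Step 1: Convert CTE: alpha = 4.9 ppm/C = 4.9e-6 /C
Step 2: dL = 4.9e-6 * 16 * 1218
dL = 0.0955 um


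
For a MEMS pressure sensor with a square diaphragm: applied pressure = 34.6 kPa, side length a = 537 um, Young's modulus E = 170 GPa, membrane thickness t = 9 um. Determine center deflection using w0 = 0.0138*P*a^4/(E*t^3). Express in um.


Step 1: Convert pressure to compatible units (E is in GPa, so P in GPa).
P = 34.6 kPa = 34.6e-6 GPa
Step 2: Compute numerator: 0.0138 * P * a^4.
a^4 = 537^4 = 83156680161
numerator = 0.0138 * 34.6e-6 * 83156680161 = 3.97057e+04
Step 3: Compute denominator: E * t^3 = 170 * 9^3 = 123930
Step 4: w0 = numerator / denominator = 3.97057e+04 / 123930 = 0.3204 um


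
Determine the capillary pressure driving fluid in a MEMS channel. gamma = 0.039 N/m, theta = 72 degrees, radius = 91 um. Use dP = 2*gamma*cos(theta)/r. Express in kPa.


Step 1: cos(72 deg) = 0.309
Step 2: Convert r to m: r = 91e-6 m
Step 3: dP = 2 * 0.039 * 0.309 / 91e-6 = 264.9 Pa
Step 4: Convert Pa to kPa (divide by 1000).
dP = 0.26 kPa


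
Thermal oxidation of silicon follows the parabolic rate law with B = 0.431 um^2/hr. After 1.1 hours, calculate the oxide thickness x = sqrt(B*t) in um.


Step 1: Compute B*t = 0.431 * 1.1 = 0.4741
Step 2: x = sqrt(0.4741)
x = 0.689 um


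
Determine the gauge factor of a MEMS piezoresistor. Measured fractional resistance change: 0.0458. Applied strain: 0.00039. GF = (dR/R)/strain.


Step 1: Identify values.
dR/R = 0.0458, strain = 0.00039
Step 2: GF = (dR/R) / strain = 0.0458 / 0.00039
GF = 117.4


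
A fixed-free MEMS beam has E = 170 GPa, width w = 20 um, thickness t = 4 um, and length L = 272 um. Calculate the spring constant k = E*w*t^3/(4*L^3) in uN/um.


Step 1: Convert E to consistent units (1 GPa = 1000 uN/um^2).
E = 170 GPa = 170000 uN/um^2
Step 2: Compute t^3 = 4^3 = 64
Step 3: Compute L^3 = 272^3 = 20123648
Step 4: k = 170000 * 20 * 64 / (4 * 20123648)
k = 2.7033 uN/um


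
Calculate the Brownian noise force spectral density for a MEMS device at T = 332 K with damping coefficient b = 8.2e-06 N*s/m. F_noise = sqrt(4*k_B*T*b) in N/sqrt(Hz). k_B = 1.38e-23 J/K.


Step 1: Compute 4 * k_B * T * b
= 4 * 1.38e-23 * 332 * 8.2e-06
= 1.5028e-25 N^2/Hz
Step 2: F_noise = sqrt(1.5028e-25)
F_noise = 3.88e-13 N/sqrt(Hz)


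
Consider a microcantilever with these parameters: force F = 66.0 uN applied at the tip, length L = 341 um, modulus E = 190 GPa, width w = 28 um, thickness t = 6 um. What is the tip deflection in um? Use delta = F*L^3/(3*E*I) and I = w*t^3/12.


Step 1: Calculate the second moment of area.
I = w * t^3 / 12 = 28 * 6^3 / 12 = 504.0 um^4
Step 2: Convert E to consistent units (1 GPa = 1000 uN/um^2).
E = 190 GPa = 190000 uN/um^2
Step 3: Calculate tip deflection.
delta = F * L^3 / (3 * E * I)
delta = 66.0 * 341^3 / (3 * 190000 * 504.0)
delta = 9.1096 um


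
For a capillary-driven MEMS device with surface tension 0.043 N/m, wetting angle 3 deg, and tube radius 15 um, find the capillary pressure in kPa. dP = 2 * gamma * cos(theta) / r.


Step 1: cos(3 deg) = 0.9986
Step 2: Convert r to m: r = 15e-6 m
Step 3: dP = 2 * 0.043 * 0.9986 / 15e-6 = 5725.3 Pa
Step 4: Convert Pa to kPa (divide by 1000).
dP = 5.73 kPa


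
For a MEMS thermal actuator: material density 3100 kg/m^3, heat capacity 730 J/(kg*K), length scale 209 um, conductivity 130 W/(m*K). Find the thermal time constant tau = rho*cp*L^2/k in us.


Step 1: Convert L to m: L = 209e-6 m
Step 2: L^2 = (209e-6)^2 = 4.3681e-08 m^2
Step 3: tau = 3100 * 730 * 4.3681e-08 / 130 = 7.6038541e-04 s
Step 4: Convert to microseconds (multiply by 1e6).
tau = 760.385 us


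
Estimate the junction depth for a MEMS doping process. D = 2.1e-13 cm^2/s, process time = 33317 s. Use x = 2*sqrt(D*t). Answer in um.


Step 1: Compute D*t = 2.1e-13 * 33317 = 6.99657e-09 cm^2
Step 2: sqrt(D*t) = 8.36455e-05 cm
Step 3: x = 2 * 8.36455e-05 cm = 1.67291e-04 cm
Step 4: Convert to um (1 cm = 1e4 um): x = 1.673 um


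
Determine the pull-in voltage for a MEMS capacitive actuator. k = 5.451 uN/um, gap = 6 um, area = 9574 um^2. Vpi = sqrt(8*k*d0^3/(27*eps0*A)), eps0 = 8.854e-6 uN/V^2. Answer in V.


Step 1: Compute numerator: 8 * k * d0^3 = 8 * 5.451 * 6^3 = 9419.328
Step 2: Compute denominator: 27 * eps0 * A = 27 * 8.854e-6 * 9574 = 2.288741
Step 3: Vpi = sqrt(9419.328 / 2.288741)
Vpi = 64.15 V


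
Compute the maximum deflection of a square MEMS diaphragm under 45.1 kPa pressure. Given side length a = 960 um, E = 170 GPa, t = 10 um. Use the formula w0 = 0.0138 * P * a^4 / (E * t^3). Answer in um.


Step 1: Convert pressure to compatible units (E is in GPa, so P in GPa).
P = 45.1 kPa = 45.1e-6 GPa
Step 2: Compute numerator: 0.0138 * P * a^4.
a^4 = 960^4 = 849346560000
numerator = 0.0138 * 45.1e-6 * 849346560000 = 5.286163e+05
Step 3: Compute denominator: E * t^3 = 170 * 10^3 = 170000
Step 4: w0 = numerator / denominator = 5.286163e+05 / 170000 = 3.1095 um


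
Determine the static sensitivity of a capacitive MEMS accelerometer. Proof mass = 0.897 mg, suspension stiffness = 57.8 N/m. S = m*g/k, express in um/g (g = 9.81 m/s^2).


Step 1: Convert mass: m = 0.897 mg = 8.97e-07 kg
Step 2: S = m * g / k = 8.97e-07 * 9.81 / 57.8
Step 3: S = 1.52e-07 m/g
Step 4: Convert to um/g: S = 0.152 um/g


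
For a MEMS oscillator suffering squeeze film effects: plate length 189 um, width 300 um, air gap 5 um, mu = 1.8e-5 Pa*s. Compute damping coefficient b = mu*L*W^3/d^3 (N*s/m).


Step 1: Convert to SI.
L = 189e-6 m, W = 300e-6 m, d = 5e-6 m
Step 2: W^3 = (300e-6)^3 = 2.70e-11 m^3
Step 3: d^3 = (5e-6)^3 = 1.25e-16 m^3
Step 4: b = 1.8e-5 * 189e-6 * 2.70e-11 / 1.25e-16
b = 7.35e-04 N*s/m


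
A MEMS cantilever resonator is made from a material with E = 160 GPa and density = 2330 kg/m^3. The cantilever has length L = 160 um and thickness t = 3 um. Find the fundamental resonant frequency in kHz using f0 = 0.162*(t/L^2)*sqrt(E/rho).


Step 1: Convert units to SI.
t_SI = 3e-6 m, L_SI = 160e-6 m
Step 2: Calculate sqrt(E/rho).
sqrt(160e9 / 2330) = 8286.71 m/s
Step 3: Compute f0.
f0 = 0.162 * 3e-6 / (160e-6)^2 * 8286.71 = 157318.0 Hz = 157.32 kHz


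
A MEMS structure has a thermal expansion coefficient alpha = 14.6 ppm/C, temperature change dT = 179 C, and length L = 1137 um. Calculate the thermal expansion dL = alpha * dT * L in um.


Step 1: Convert CTE: alpha = 14.6 ppm/C = 14.6e-6 /C
Step 2: dL = 14.6e-6 * 179 * 1137
dL = 2.9714 um


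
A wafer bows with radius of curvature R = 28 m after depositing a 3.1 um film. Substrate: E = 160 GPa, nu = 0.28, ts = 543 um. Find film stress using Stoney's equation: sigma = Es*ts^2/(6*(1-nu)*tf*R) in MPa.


Step 1: Compute numerator: Es * ts^2 = 160 * 543^2 = 47175840 (GPa*um^2)
Step 2: Compute denominator (R in um): 6*(1-nu)*tf*R = 6*0.72*3.1*28e6 = 374976000.0 (um^2)
Step 3: sigma (GPa) = 47175840 / 374976000.0 = 1.2581e-01 GPa
Step 4: Convert to MPa (x1000): sigma = 125.8 MPa


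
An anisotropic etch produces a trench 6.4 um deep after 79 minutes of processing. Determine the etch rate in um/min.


Step 1: Etch rate = depth / time
Step 2: rate = 6.4 / 79
rate = 0.081 um/min


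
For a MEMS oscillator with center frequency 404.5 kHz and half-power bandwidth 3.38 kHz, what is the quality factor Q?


Step 1: Q = f0 / bandwidth
Step 2: Q = 404.5 / 3.38
Q = 119.7


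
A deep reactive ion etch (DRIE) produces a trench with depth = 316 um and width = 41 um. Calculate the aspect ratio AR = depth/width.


Step 1: AR = depth / width
Step 2: AR = 316 / 41
AR = 7.7


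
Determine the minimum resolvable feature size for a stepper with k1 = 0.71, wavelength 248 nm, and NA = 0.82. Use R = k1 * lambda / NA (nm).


Step 1: Identify values: k1 = 0.71, lambda = 248 nm, NA = 0.82
Step 2: R = k1 * lambda / NA
R = 0.71 * 248 / 0.82
R = 214.7 nm


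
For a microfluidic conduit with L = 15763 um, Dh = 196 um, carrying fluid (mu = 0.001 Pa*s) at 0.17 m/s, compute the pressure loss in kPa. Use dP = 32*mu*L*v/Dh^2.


Step 1: Convert to SI: L = 15763e-6 m, Dh = 196e-6 m
Step 2: dP = 32 * 0.001 * 15763e-6 * 0.17 / (196e-6)^2
Step 3: dP = 2232.16 Pa
Step 4: Convert to kPa: dP = 2.23 kPa


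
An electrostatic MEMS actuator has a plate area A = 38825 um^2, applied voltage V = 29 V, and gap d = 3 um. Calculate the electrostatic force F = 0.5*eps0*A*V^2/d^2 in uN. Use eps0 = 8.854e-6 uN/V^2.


Step 1: Identify parameters.
eps0 = 8.854e-6 uN/V^2, A = 38825 um^2, V = 29 V, d = 3 um
Step 2: Compute V^2 = 29^2 = 841
Step 3: Compute d^2 = 3^2 = 9
Step 4: F = 0.5 * 8.854e-6 * 38825 * 841 / 9
F = 16.061 uN


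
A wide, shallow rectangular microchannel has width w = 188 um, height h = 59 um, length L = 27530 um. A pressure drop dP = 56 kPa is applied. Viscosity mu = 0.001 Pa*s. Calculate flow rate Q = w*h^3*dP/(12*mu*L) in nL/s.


Step 1: Convert all dimensions to SI (meters).
w = 188e-6 m, h = 59e-6 m, L = 27530e-6 m, dP = 56e3 Pa
Step 2: Q = w * h^3 * dP / (12 * mu * L)
Q = 188e-6 * (59e-6)^3 * 56e3 / (12 * 0.001 * 27530e-6) = 6.54507238e-09 m^3/s
Step 3: Convert Q from m^3/s to nL/s (1 m^3 = 1e12 nL, so multiply by 1e12).
Q = 6545.072 nL/s


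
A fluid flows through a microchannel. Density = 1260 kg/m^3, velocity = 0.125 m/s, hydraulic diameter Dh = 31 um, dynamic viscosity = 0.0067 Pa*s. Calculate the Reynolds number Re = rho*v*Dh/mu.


Step 1: Convert Dh to meters: Dh = 31e-6 m
Step 2: Re = rho * v * Dh / mu
Re = 1260 * 0.125 * 31e-6 / 0.0067
Re = 0.729


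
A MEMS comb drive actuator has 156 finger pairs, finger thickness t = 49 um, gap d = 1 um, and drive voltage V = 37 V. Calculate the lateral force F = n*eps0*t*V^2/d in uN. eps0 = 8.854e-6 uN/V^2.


Step 1: Parameters: n=156, eps0=8.854e-6 uN/V^2, t=49 um, V=37 V, d=1 um
Step 2: V^2 = 1369
Step 3: F = 156 * 8.854e-6 * 49 * 1369 / 1
F = 92.654 uN


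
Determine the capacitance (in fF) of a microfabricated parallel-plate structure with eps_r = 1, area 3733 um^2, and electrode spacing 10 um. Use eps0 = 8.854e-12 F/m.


Step 1: Convert area to m^2: A = 3733e-12 m^2
Step 2: Convert gap to m: d = 10e-6 m
Step 3: C = eps0 * eps_r * A / d
C = 8.854e-12 * 1 * 3733e-12 / 10e-6
Step 4: Convert to fF (multiply by 1e15).
C = 3.31 fF


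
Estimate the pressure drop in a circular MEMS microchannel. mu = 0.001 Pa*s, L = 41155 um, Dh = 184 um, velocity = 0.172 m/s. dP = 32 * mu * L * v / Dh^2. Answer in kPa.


Step 1: Convert to SI: L = 41155e-6 m, Dh = 184e-6 m
Step 2: dP = 32 * 0.001 * 41155e-6 * 0.172 / (184e-6)^2
Step 3: dP = 6690.60 Pa
Step 4: Convert to kPa: dP = 6.69 kPa


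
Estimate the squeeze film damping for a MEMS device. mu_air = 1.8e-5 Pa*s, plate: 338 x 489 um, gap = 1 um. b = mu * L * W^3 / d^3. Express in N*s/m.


Step 1: Convert to SI.
L = 338e-6 m, W = 489e-6 m, d = 1e-6 m
Step 2: W^3 = (489e-6)^3 = 1.17e-10 m^3
Step 3: d^3 = (1e-6)^3 = 1.00e-18 m^3
Step 4: b = 1.8e-5 * 338e-6 * 1.17e-10 / 1.00e-18
b = 7.11e-01 N*s/m


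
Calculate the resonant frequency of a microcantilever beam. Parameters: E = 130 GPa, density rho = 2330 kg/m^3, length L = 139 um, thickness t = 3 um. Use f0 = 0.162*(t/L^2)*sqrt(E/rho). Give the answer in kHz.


Step 1: Convert units to SI.
t_SI = 3e-6 m, L_SI = 139e-6 m
Step 2: Calculate sqrt(E/rho).
sqrt(130e9 / 2330) = 7469.54 m/s
Step 3: Compute f0.
f0 = 0.162 * 3e-6 / (139e-6)^2 * 7469.54 = 187888.6 Hz = 187.89 kHz


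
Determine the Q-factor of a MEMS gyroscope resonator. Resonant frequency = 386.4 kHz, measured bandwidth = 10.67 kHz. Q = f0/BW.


Step 1: Q = f0 / bandwidth
Step 2: Q = 386.4 / 10.67
Q = 36.2


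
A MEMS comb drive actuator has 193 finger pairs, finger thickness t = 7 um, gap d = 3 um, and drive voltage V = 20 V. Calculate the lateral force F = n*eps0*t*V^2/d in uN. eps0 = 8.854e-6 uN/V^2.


Step 1: Parameters: n=193, eps0=8.854e-6 uN/V^2, t=7 um, V=20 V, d=3 um
Step 2: V^2 = 400
Step 3: F = 193 * 8.854e-6 * 7 * 400 / 3
F = 1.595 uN


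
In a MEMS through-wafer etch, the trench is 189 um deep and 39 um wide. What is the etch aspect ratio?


Step 1: AR = depth / width
Step 2: AR = 189 / 39
AR = 4.8


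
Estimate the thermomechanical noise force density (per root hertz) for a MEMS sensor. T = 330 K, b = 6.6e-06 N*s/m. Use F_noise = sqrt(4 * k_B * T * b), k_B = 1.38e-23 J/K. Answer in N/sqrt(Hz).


Step 1: Compute 4 * k_B * T * b
= 4 * 1.38e-23 * 330 * 6.6e-06
= 1.2023e-25 N^2/Hz
Step 2: F_noise = sqrt(1.2023e-25)
F_noise = 3.47e-13 N/sqrt(Hz)


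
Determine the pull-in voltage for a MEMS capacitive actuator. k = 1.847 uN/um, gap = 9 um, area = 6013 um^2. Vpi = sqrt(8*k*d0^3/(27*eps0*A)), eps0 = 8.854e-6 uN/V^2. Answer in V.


Step 1: Compute numerator: 8 * k * d0^3 = 8 * 1.847 * 9^3 = 10771.704
Step 2: Compute denominator: 27 * eps0 * A = 27 * 8.854e-6 * 6013 = 1.437456
Step 3: Vpi = sqrt(10771.704 / 1.437456)
Vpi = 86.57 V


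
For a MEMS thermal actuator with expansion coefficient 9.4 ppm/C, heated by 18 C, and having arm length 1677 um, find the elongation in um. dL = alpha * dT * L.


Step 1: Convert CTE: alpha = 9.4 ppm/C = 9.4e-6 /C
Step 2: dL = 9.4e-6 * 18 * 1677
dL = 0.2837 um


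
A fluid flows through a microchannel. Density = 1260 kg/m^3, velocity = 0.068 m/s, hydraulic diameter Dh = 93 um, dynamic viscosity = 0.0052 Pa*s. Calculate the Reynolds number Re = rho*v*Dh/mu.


Step 1: Convert Dh to meters: Dh = 93e-6 m
Step 2: Re = rho * v * Dh / mu
Re = 1260 * 0.068 * 93e-6 / 0.0052
Re = 1.532


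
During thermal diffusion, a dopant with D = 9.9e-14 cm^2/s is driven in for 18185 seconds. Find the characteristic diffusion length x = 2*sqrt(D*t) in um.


Step 1: Compute D*t = 9.9e-14 * 18185 = 1.800315e-09 cm^2
Step 2: sqrt(D*t) = 4.243e-05 cm
Step 3: x = 2 * 4.243e-05 cm = 8.486e-05 cm
Step 4: Convert to um (1 cm = 1e4 um): x = 0.849 um


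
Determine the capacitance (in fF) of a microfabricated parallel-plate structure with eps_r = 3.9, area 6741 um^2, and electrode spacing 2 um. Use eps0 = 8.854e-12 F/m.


Step 1: Convert area to m^2: A = 6741e-12 m^2
Step 2: Convert gap to m: d = 2e-6 m
Step 3: C = eps0 * eps_r * A / d
C = 8.854e-12 * 3.9 * 6741e-12 / 2e-6
Step 4: Convert to fF (multiply by 1e15).
C = 116.39 fF


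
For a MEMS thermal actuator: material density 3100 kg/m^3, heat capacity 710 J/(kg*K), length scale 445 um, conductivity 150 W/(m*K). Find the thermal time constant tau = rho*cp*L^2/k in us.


Step 1: Convert L to m: L = 445e-6 m
Step 2: L^2 = (445e-6)^2 = 1.98025e-07 m^2
Step 3: tau = 3100 * 710 * 1.98025e-07 / 150 = 2.90568683e-03 s
Step 4: Convert to microseconds (multiply by 1e6).
tau = 2905.687 us
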